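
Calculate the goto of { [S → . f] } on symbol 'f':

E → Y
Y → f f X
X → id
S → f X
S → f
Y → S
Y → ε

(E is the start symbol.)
{ [S → f .] }

GOTO(I, 'f') = CLOSURE({ [A → αX.β] : [A → α.Xβ] ∈ I, X = 'f' })

Items with dot before 'f', with the dot advanced:
  [S → . f] → [S → f .]
Closure adds nothing (no advanced item has the dot before a non-terminal).

GOTO = { [S → f .] }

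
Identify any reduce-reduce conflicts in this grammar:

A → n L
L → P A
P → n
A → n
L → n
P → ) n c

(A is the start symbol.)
A reduce-reduce conflict occurs when an LR(0) state has two complete items [A → α .] and [B → β .] — both call for a reduction, and with no lookahead the parser cannot choose between them.

Augment with A' → A and build the canonical LR(0) collection (I0 = CLOSURE({[A' → . A]}), then GOTO on every symbol after a dot until no new states appear). It has 10 states:
  I0: { [A → . n L], [A → . n], [A' → . A] }  — shift
  I1: { [A' → A .] }  — accept
  I2: { [A → n . L], [A → n .], [L → . P A], [L → . n], [P → . ) n c], [P → . n] }  — shift, reduce
  I3: { [P → ) . n c] }  — shift
  I4: { [A → n L .] }  — reduce
  I5: { [A → . n L], [A → . n], [L → P . A] }  — shift
  I6: { [L → n .], [P → n .] }  — 2 reduces
  I7: { [L → P A .] }  — reduce
  I8: { [P → ) n . c] }  — shift
  I9: { [P → ) n c .] }  — reduce

I6 contains complete items [L → n .], [P → n .] — reduce-reduce conflict.

Answer: Yes — I6: [L → n .] vs [P → n .]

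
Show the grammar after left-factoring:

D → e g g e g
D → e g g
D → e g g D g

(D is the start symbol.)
Left-factoring transforms A → αβ₁ | αβ₂ into A → αA' and A' → β₁ | β₂
(α is the longest common prefix among the alternatives). Repeat until
no nonterminal has two alternatives with a common prefix.

Round 1: D has alternatives sharing prefix 'e g g'. Introduce D': D → e g g D'
  Add: D' → e g
  Add: D' → ε
  Add: D' → D g

No remaining common prefixes — done.

Resulting grammar:
D → e g g D'
D' → e g
D' → ε
D' → D g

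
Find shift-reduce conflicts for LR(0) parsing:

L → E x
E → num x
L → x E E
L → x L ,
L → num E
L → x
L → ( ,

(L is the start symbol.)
Augment with L' → L and build the canonical LR(0) collection (I0 = CLOSURE({[L' → . L]}), then GOTO on every symbol after a dot until no new states appear). It has 15 states:
  I0: { [E → . num x], [L → . ( ,], [L → . E x], [L → . num E], [L → . x E E], [L → . x L ,], [L → . x], [L' → . L] }  — shift
  I1: { [L → ( . ,] }  — shift
  I2: { [L → E . x] }  — shift
  I3: { [L' → L .] }  — accept
  I4: { [E → . num x], [E → num . x], [L → num . E] }  — shift
  I5: { [E → . num x], [L → . ( ,], [L → . E x], [L → . num E], [L → . x E E], [L → . x L ,], [L → . x], [L → x . E E], [L → x . L ,], [L → x .] }  — shift, reduce
  I6: { [E → . num x], [L → E . x], [L → x E . E] }  — shift
  I7: { [L → x L . ,] }  — shift
  I8: { [L → x L , .] }  — reduce
  I9: { [L → x E E .] }  — reduce
  I10: { [E → num . x] }  — shift
  I11: { [L → E x .] }  — reduce
  I12: { [E → num x .] }  — reduce
  I13: { [L → num E .] }  — reduce
  I14: { [L → ( , .] }  — reduce

I5 contains reduce item [L → x .] and shift items [E → . num x], [L → . ( ,], [L → . num E], [L → . x], [L → . x E E], [L → . x L ,] — shift-reduce conflict.

Answer: Yes — I5: [L → x .] vs [E → . num x]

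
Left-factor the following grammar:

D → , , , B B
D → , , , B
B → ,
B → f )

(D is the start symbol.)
D → , , , B D'
D' → B
D' → ε
B → ,
B → f )

Left-factoring transforms A → αβ₁ | αβ₂ into A → αA' and A' → β₁ | β₂
(α is the longest common prefix among the alternatives). Repeat until
no nonterminal has two alternatives with a common prefix.

Round 1: D has alternatives sharing prefix ', , , B'. Introduce D': D → , , , B D'
  Add: D' → B
  Add: D' → ε

No remaining common prefixes — done.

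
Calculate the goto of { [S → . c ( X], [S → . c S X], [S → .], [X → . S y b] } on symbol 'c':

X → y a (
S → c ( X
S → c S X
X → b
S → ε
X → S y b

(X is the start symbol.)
{ [S → . c ( X], [S → . c S X], [S → .], [S → c . ( X], [S → c . S X] }

GOTO(I, 'c') = CLOSURE({ [A → αX.β] : [A → α.Xβ] ∈ I, X = 'c' })

Items with dot before 'c', with the dot advanced:
  [S → . c ( X] → [S → c . ( X]
  [S → . c S X] → [S → c . S X]
Closure of the advanced items:
  [S → c . S X] has the dot before S: add [S → . c ( X], [S → . c S X], [S → .]

GOTO = { [S → . c ( X], [S → . c S X], [S → .], [S → c . ( X], [S → c . S X] }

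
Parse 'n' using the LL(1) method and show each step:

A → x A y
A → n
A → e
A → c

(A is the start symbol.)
LL(1) parsing maintains a stack (initially the start symbol over $) and the input. At each step: if the stack top is a terminal, match it against the current input token; if it is a non-terminal N, replace it with the RHS of M[N, lookahead] (the unique production whose predict set contains the lookahead).

Stack is shown with the top on the left.

Stack  Input  Action
--------------------
A $    n $    output A → n
n $    n $    match 'n'
$      $      accept

The string is accepted.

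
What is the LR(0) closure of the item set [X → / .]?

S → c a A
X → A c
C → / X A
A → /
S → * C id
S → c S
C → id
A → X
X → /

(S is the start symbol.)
To compute CLOSURE, for each item [A → α.Bβ] where B is a non-terminal, add [B → .γ] for all productions B → γ; repeat for the newly added items until nothing changes.

Start with: [X → / .]
The dot is at the end, so nothing is added.

CLOSURE = { [X → / .] }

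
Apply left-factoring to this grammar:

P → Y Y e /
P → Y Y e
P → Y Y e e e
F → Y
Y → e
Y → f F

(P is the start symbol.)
P → Y Y e P'
P' → /
P' → ε
P' → e e
F → Y
Y → e
Y → f F

Left-factoring transforms A → αβ₁ | αβ₂ into A → αA' and A' → β₁ | β₂
(α is the longest common prefix among the alternatives). Repeat until
no nonterminal has two alternatives with a common prefix.

Round 1: P has alternatives sharing prefix 'Y Y e'. Introduce P': P → Y Y e P'
  Add: P' → /
  Add: P' → ε
  Add: P' → e e

No remaining common prefixes — done.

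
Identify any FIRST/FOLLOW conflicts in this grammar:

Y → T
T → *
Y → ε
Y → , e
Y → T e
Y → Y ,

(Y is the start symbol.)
Nullable non-terminals: Y.
FIRST sets used below: FIRST(T) = { '*' }, FIRST(Y) = { '*', ',', ε }

Y: nullable alternative(s) Y → ε; FOLLOW(Y) = { $, ',' }
  Y → T: FIRST \ {ε} = { '*' } — disjoint from FOLLOW(Y)
  Y → ε: FIRST \ {ε} = { } — this is the only nullable alternative, skip
  Y → , e: FIRST \ {ε} = { ',' } — overlaps FOLLOW(Y) on { ',' }: CONFLICT
  Y → T e: FIRST \ {ε} = { '*' } — disjoint from FOLLOW(Y)
  Y → Y ,: FIRST \ {ε} = { '*', ',' } — overlaps FOLLOW(Y) on { ',' }: CONFLICT

T has no nullable alternative, so no FIRST/FOLLOW check is needed there.

So the grammar has 2 FIRST/FOLLOW conflicts (marked CONFLICT above).

Answer: Yes. Y → ',' e with FOLLOW(Y) on { ',' }; Y → Y ',' with FOLLOW(Y) on { ',' }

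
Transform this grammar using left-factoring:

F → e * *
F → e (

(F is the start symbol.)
F → e F'
F' → * *
F' → (

Left-factoring transforms A → αβ₁ | αβ₂ into A → αA' and A' → β₁ | β₂
(α is the longest common prefix among the alternatives). Repeat until
no nonterminal has two alternatives with a common prefix.

Round 1: F has alternatives sharing prefix 'e'. Introduce F': F → e F'
  Add: F' → * *
  Add: F' → (

No remaining common prefixes — done.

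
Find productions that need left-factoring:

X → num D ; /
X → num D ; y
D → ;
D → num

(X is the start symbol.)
Left-factoring is needed when two productions for the same non-terminal
share a common prefix on the right-hand side.

Productions for X:
  X → num D ; /
  X → num D ; y
Productions for D:
  D → ;
  D → num

Found common prefix 'num D ;' in productions for X

Answer: Yes, X has productions with common prefix 'num D ;'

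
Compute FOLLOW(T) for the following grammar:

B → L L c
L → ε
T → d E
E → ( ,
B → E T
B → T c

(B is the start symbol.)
To compute FOLLOW(T), find every occurrence of T on a right-hand side N → α T β: add FIRST(β) \ {ε}, and if β is empty or nullable also add FOLLOW(N). Iterate to a fixed point.

In B → E T: T is at the end, add FOLLOW(B)
In B → T c: T is followed by c, add FIRST(c) \ {ε} = { 'c' }

The FOLLOW sets referred to above (computed the same way, to a fixed point):
  FOLLOW(B) = { $ }

Taking the union: FOLLOW(T) = { $, 'c' }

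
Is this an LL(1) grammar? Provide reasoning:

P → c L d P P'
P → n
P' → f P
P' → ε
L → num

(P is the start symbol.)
A grammar is LL(1) if for each non-terminal N with multiple productions, the predict sets of those productions are pairwise disjoint, where PREDICT(N → α) = (FIRST(α) \ {ε}) ∪ (FOLLOW(N) if α ⇒* ε).

Relevant sets:
  FOLLOW(P') = { $, 'f' }

For P:
  PREDICT(P → c L d P P') = { 'c' }
  PREDICT(P → n) = { 'n' }
For P':
  PREDICT(P' → f P) = { 'f' }
  PREDICT(P' → ε) = { $, 'f' }
L has a single production, so nothing to check there.

Conflict found: Predict set conflict for P': { 'f' }
The grammar is NOT LL(1).

Answer: No. Predict set conflict for P': { 'f' }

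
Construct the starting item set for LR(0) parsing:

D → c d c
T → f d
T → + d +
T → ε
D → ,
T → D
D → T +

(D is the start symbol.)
First, augment the grammar with D' → D
I₀ = CLOSURE({ [D' → . D] }):
  [D' → . D] has the dot before D: add [D → . c d c], [D → . ,], [D → . T +]
  [D → . T +] has the dot before T: add [T → . f d], [T → . + d +], [T → .], [T → . D]
No further items can be added.

I₀ = { [D → . ,], [D → . T +], [D → . c d c], [D' → . D], [T → . + d +], [T → . D], [T → . f d], [T → .] }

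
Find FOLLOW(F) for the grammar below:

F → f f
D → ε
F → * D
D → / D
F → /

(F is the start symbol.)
{ $ }

F is the start symbol, so $ ∈ FOLLOW(F).
F does not occur on any right-hand side.

Taking the union: FOLLOW(F) = { $ }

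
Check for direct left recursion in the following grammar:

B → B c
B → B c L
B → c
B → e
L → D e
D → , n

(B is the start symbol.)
B → B c: LEFT RECURSIVE (starts with B)
B → B c L: LEFT RECURSIVE (starts with B)
B → c: starts with c
B → e: starts with e
L → D e: starts with D
D → , n: starts with ','

The grammar has direct left recursion on: B.

Answer: Yes, B is left-recursive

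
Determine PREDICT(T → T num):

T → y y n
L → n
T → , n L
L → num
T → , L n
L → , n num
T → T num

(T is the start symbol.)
{ ',', 'y' }

PREDICT(T → T num) = (FIRST(RHS) \ {ε}) ∪ (FOLLOW(T) if ε ∈ FIRST(RHS), i.e. RHS ⇒* ε)
FIRST(T) = { ',', 'y' }
FIRST(T num) = { ',', 'y' }
ε ∉ FIRST(T num), so FOLLOW(T) is not added.
PREDICT(T → T num) = { ',', 'y' }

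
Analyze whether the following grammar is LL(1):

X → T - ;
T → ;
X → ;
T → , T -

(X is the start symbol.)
No. Predict set conflict for X: { ';' }

Relevant sets:
  FIRST(T) = { ',', ';' }

For X:
  PREDICT(X → T '-' ';') = { ',', ';' }
  PREDICT(X → ';') = { ';' }
For T:
  PREDICT(T → ';') = { ';' }
  PREDICT(T → ',' T '-') = { ',' }

Conflict found: Predict set conflict for X: { ';' }
The grammar is NOT LL(1).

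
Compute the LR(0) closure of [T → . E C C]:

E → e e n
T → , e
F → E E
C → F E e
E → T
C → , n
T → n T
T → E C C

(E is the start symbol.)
{ [E → . T], [E → . e e n], [T → . , e], [T → . E C C], [T → . n T] }

Start with: [T → . E C C]
  [T → . E C C] has the dot before E: add [E → . e e n], [E → . T]
  [E → . T] has the dot before T: add [T → . , e], [T → . n T]
No further items can be added.

CLOSURE = { [E → . T], [E → . e e n], [T → . , e], [T → . E C C], [T → . n T] }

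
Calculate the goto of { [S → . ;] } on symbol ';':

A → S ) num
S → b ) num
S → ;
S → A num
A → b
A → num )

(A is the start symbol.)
GOTO(I, ';') = CLOSURE({ [A → αX.β] : [A → α.Xβ] ∈ I, X = ';' })

Items with dot before ';', with the dot advanced:
  [S → . ;] → [S → ; .]
Closure adds nothing (no advanced item has the dot before a non-terminal).

GOTO = { [S → ; .] }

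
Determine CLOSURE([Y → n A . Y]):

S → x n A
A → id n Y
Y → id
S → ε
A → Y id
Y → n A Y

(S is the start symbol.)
To compute CLOSURE, for each item [A → α.Bβ] where B is a non-terminal, add [B → .γ] for all productions B → γ; repeat for the newly added items until nothing changes.

Start with: [Y → n A . Y]
  [Y → n A . Y] has the dot before Y: add [Y → . id], [Y → . n A Y]
No further items can be added.

CLOSURE = { [Y → . id], [Y → . n A Y], [Y → n A . Y] }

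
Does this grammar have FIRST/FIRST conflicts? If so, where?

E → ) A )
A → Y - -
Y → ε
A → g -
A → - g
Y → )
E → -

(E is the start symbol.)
A FIRST/FIRST conflict occurs when two productions N → α and N → β for the same non-terminal have FIRST(α) ∩ FIRST(β) ≠ ∅ (with ε ∈ FIRST of a nullable right-hand side, so two nullable alternatives also conflict).

FIRST sets of the non-terminals at (or reachable through a nullable prefix from) the front of some alternative:
  FIRST(Y) = { ')', ε }

Productions for E:
  E → ) A ): FIRST = { ')' }
  E → -: FIRST = { '-' }
Productions for A:
  A → Y - -: FIRST = { ')', '-' }
  A → g -: FIRST = { 'g' }
  A → - g: FIRST = { '-' }
Productions for Y:
  Y → ε: FIRST = { ε }
  Y → ): FIRST = { ')' }

Conflict for A: A → Y - - and A → - g
  Overlap: { '-' }

Answer: Yes. A → Y '-' '-' / A → '-' g on { '-' }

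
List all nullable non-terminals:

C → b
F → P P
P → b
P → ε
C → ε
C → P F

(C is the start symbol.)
ε-productions: P → ε, C → ε
So P, C are immediately nullable.
F → P P: every symbol on the right is nullable, so F is nullable too.
Every non-terminal is now nullable.
Nullable = { 'C', 'F', 'P' }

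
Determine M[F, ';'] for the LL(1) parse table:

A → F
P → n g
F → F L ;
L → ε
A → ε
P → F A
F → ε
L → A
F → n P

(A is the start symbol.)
F → F L ;, F → ε

To find M[F, ';'], we find productions for F where ';' is in the predict set (PREDICT(N → α) = (FIRST(α) \ {ε}) ∪ (FOLLOW(N) if α ⇒* ε)).

Relevant sets:
  FIRST(F) = { ';', 'n', ε }
  FIRST(L) = { ';', 'n', ε }
  FOLLOW(F) = { $, ';', 'n' }

F → F L ;: PREDICT = { ';', 'n' }
  ';' is in predict set, so this production goes in M[F, ';']
F → ε: PREDICT = { $, ';', 'n' }
  ';' is in predict set, so this production goes in M[F, ';']
F → n P: PREDICT = { 'n' }

M[F, ';'] = F → F L ;, F → ε  (a multiply-defined cell — the grammar is not LL(1))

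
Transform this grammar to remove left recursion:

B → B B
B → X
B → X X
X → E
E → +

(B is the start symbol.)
B is directly left-recursive. The standard transformation for
  A → A α₁ | ... | A α_m | β₁ | ... | β_n
is
  A  → β₁ A' | ... | β_n A'
  A' → α₁ A' | ... | α_m A' | ε

B → X becomes B → X B'
B → X X becomes B → X X B'
B → B B becomes B' → B B'
Add B' → ε

Productions for other non-terminals are unchanged:
  X → E
  E → +

Resulting grammar:
B → X B'
B → X X B'
B' → B B'
B' → ε
X → E
E → +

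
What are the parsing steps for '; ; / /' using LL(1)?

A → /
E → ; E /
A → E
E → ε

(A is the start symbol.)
LL(1) parsing maintains a stack (initially the start symbol over $) and the input. At each step: if the stack top is a terminal, match it against the current input token; if it is a non-terminal N, replace it with the RHS of M[N, lookahead] (the unique production whose predict set contains the lookahead).

Stack is shown with the top on the left.

Stack      Input      Action
----------------------------
A $        ; ; / / $  output A → E
E $        ; ; / / $  output E → ; E /
; E / $    ; ; / / $  match ';'
E / $      ; / / $    output E → ; E /
; E / / $  ; / / $    match ';'
E / / $    / / $      output E → ε
/ / $      / / $      match '/'
/ $        / $        match '/'
$          $          accept

The string is accepted.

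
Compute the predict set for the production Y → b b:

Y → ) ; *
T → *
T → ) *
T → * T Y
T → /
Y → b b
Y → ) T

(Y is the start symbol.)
PREDICT(Y → b b) = (FIRST(RHS) \ {ε}) ∪ (FOLLOW(Y) if ε ∈ FIRST(RHS), i.e. RHS ⇒* ε)
FIRST(b b) = { 'b' }
ε ∉ FIRST(b b), so FOLLOW(Y) is not added.
PREDICT(Y → b b) = { 'b' }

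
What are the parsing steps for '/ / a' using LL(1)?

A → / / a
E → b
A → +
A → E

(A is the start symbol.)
LL(1) parsing maintains a stack (initially the start symbol over $) and the input. At each step: if the stack top is a terminal, match it against the current input token; if it is a non-terminal N, replace it with the RHS of M[N, lookahead] (the unique production whose predict set contains the lookahead).

Stack is shown with the top on the left.

Stack    Input    Action
------------------------
A $      / / a $  output A → / / a
/ / a $  / / a $  match '/'
/ a $    / a $    match '/'
a $      a $      match 'a'
$        $        accept

The string is accepted.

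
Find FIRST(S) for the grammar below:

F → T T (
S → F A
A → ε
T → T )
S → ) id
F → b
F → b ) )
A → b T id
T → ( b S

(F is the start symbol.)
{ '(', ')', 'b' }

To compute FIRST(S), examine every production with S on the left-hand side, reading each right-hand side left to right until a non-nullable symbol is reached.

FIRST sets of the other non-terminals involved (by the same procedure, iterated to a fixed point):
  FIRST(F) = { '(', 'b' }

From S → F A:
  - F is a non-terminal: add FIRST(F) \ {ε} = { '(', 'b' }
    F is not nullable, so stop
From S → ) id:
  - ')' is a terminal: add ')' and stop

Collecting: FIRST(S) = { '(', ')', 'b' }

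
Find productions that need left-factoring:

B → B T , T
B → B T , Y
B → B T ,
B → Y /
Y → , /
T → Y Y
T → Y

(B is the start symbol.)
Left-factoring is needed when two productions for the same non-terminal
share a common prefix on the right-hand side.

Productions for B:
  B → B T , T
  B → B T , Y
  B → B T ,
  B → Y /
Productions for T:
  T → Y Y
  T → Y

Found common prefix 'B T ,' in productions for B
Found common prefix 'Y' in productions for T

Answer: Yes, B has productions with common prefix 'B T ,'; T has productions with common prefix 'Y'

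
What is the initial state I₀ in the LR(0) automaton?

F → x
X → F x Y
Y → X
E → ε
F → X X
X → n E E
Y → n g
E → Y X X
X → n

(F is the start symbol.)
{ [F → . X X], [F → . x], [F' → . F], [X → . F x Y], [X → . n E E], [X → . n] }

First, augment the grammar with F' → F
I₀ = CLOSURE({ [F' → . F] }):
  [F' → . F] has the dot before F: add [F → . x], [F → . X X]
  [F → . X X] has the dot before X: add [X → . F x Y], [X → . n E E], [X → . n]
No further items can be added.

I₀ = { [F → . X X], [F → . x], [F' → . F], [X → . F x Y], [X → . n E E], [X → . n] }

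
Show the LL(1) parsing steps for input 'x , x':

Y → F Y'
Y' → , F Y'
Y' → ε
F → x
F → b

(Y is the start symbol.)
LL(1) parsing maintains a stack (initially the start symbol over $) and the input. At each step: if the stack top is a terminal, match it against the current input token; if it is a non-terminal N, replace it with the RHS of M[N, lookahead] (the unique production whose predict set contains the lookahead).

Stack is shown with the top on the left.

Stack     Input    Action
-------------------------
Y $       x , x $  output Y → F Y'
F Y' $    x , x $  output F → x
x Y' $    x , x $  match 'x'
Y' $      , x $    output Y' → , F Y'
, F Y' $  , x $    match ','
F Y' $    x $      output F → x
x Y' $    x $      match 'x'
Y' $      $        output Y' → ε
$         $        accept

The string is accepted.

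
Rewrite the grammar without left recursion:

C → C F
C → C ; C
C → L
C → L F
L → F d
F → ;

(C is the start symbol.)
C → L C'
C → L F C'
C' → F C'
C' → ; C C'
C' → ε
L → F d
F → ;

C is directly left-recursive. The standard transformation for
  A → A α₁ | ... | A α_m | β₁ | ... | β_n
is
  A  → β₁ A' | ... | β_n A'
  A' → α₁ A' | ... | α_m A' | ε

C → L becomes C → L C'
C → L F becomes C → L F C'
C → C F becomes C' → F C'
C → C ; C becomes C' → ; C C'
Add C' → ε

Productions for other non-terminals are unchanged:
  L → F d
  F → ;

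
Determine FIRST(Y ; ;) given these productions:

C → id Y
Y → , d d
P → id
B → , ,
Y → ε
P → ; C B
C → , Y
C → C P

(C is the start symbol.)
{ ',', ';' }

FIRST sets of the non-terminals involved (from the grammar, by fixed-point iteration):
  FIRST(Y) = { ',', ε }

To compute FIRST(Y ; ;), process the symbols left to right:
Symbol Y is a non-terminal. Add FIRST(Y) \ {ε} = { ',' }
Y is nullable (ε ∈ FIRST(Y)), continue to the next symbol.
Symbol ; is a terminal. Add ';' and stop.
FIRST(Y ; ;) = { ',', ';' }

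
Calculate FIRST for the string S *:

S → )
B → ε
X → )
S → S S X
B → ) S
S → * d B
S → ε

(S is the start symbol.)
{ ')', '*' }

FIRST sets of the non-terminals involved (from the grammar, by fixed-point iteration):
  FIRST(S) = { ')', '*', ε }

To compute FIRST(S *), process the symbols left to right:
Symbol S is a non-terminal. Add FIRST(S) \ {ε} = { ')', '*' }
S is nullable (ε ∈ FIRST(S)), continue to the next symbol.
Symbol * is a terminal. Add '*' and stop.
FIRST(S *) = { ')', '*' }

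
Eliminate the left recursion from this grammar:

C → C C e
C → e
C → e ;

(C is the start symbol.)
C → e C'
C → e ; C'
C' → C e C'
C' → ε

C is directly left-recursive. The standard transformation for
  A → A α₁ | ... | A α_m | β₁ | ... | β_n
is
  A  → β₁ A' | ... | β_n A'
  A' → α₁ A' | ... | α_m A' | ε

C → e becomes C → e C'
C → e ; becomes C → e ; C'
C → C C e becomes C' → C e C'
Add C' → ε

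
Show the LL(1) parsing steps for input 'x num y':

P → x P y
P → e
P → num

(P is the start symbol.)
LL(1) parsing maintains a stack (initially the start symbol over $) and the input. At each step: if the stack top is a terminal, match it against the current input token; if it is a non-terminal N, replace it with the RHS of M[N, lookahead] (the unique production whose predict set contains the lookahead).

Stack is shown with the top on the left.

Stack    Input      Action
--------------------------
P $      x num y $  output P → x P y
x P y $  x num y $  match 'x'
P y $    num y $    output P → num
num y $  num y $    match 'num'
y $      y $        match 'y'
$        $          accept

The string is accepted.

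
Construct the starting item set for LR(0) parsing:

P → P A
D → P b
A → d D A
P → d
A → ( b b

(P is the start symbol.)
{ [P → . P A], [P → . d], [P' → . P] }

First, augment the grammar with P' → P
I₀ = CLOSURE({ [P' → . P] }):
  [P' → . P] has the dot before P: add [P → . P A], [P → . d]
No further items can be added.

I₀ = { [P → . P A], [P → . d], [P' → . P] }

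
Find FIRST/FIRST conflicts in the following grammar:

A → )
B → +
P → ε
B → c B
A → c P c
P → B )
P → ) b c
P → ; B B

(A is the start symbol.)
No FIRST/FIRST conflicts.

A FIRST/FIRST conflict occurs when two productions N → α and N → β for the same non-terminal have FIRST(α) ∩ FIRST(β) ≠ ∅ (with ε ∈ FIRST of a nullable right-hand side, so two nullable alternatives also conflict).

FIRST sets of the non-terminals at (or reachable through a nullable prefix from) the front of some alternative:
  FIRST(B) = { '+', 'c' }

Productions for A:
  A → ): FIRST = { ')' }
  A → c P c: FIRST = { 'c' }
Productions for B:
  B → +: FIRST = { '+' }
  B → c B: FIRST = { 'c' }
Productions for P:
  P → ε: FIRST = { ε }
  P → B ): FIRST = { '+', 'c' }
  P → ) b c: FIRST = { ')' }
  P → ; B B: FIRST = { ';' }

All alternatives of each non-terminal have pairwise disjoint FIRST sets.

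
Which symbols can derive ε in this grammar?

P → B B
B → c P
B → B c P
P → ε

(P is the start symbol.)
A non-terminal is nullable if it can derive ε (the empty string): either it has an ε-production, or it has a production whose right-hand side consists entirely of nullable non-terminals.

ε-productions: P → ε
So P is immediately nullable.
No further non-terminal can be added: every production for the remaining non-terminals contains a terminal or a non-nullable non-terminal.
Nullable = { 'P' }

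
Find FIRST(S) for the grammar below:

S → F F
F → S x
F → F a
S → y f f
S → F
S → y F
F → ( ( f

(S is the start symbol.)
{ '(', 'y' }

FIRST sets of the other non-terminals involved (by the same procedure, iterated to a fixed point):
  FIRST(F) = { '(', 'y' }

From S → F F:
  - F is a non-terminal: add FIRST(F) \ {ε} = { '(', 'y' }
    F is not nullable, so stop
From S → y f f:
  - y is a terminal: add 'y' and stop
From S → F:
  - F is a non-terminal: add FIRST(F) \ {ε} = { '(', 'y' }
    F is not nullable, so stop
From S → y F:
  - y is a terminal: add 'y' and stop

Collecting: FIRST(S) = { '(', 'y' }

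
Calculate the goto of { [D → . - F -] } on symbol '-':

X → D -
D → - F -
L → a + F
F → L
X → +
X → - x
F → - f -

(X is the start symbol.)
{ [D → - . F -], [F → . - f -], [F → . L], [L → . a + F] }

GOTO(I, '-') = CLOSURE({ [A → αX.β] : [A → α.Xβ] ∈ I, X = '-' })

Items with dot before '-', with the dot advanced:
  [D → . - F -] → [D → - . F -]
Closure of the advanced items:
  [D → - . F -] has the dot before F: add [F → . L], [F → . - f -]
  [F → . L] has the dot before L: add [L → . a + F]

GOTO = { [D → - . F -], [F → . - f -], [F → . L], [L → . a + F] }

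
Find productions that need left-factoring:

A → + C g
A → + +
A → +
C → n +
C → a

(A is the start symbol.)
Yes, A has productions with common prefix '+'

Left-factoring is needed when two productions for the same non-terminal
share a common prefix on the right-hand side.

Productions for A:
  A → + C g
  A → + +
  A → +
Productions for C:
  C → n +
  C → a

Found common prefix '+' in productions for A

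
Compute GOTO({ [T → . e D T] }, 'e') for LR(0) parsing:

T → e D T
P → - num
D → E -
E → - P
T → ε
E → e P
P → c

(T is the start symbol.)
{ [D → . E -], [E → . - P], [E → . e P], [T → e . D T] }

GOTO(I, 'e') = CLOSURE({ [A → αX.β] : [A → α.Xβ] ∈ I, X = 'e' })

Items with dot before 'e', with the dot advanced:
  [T → . e D T] → [T → e . D T]
Closure of the advanced items:
  [T → e . D T] has the dot before D: add [D → . E -]
  [D → . E -] has the dot before E: add [E → . - P], [E → . e P]

GOTO = { [D → . E -], [E → . - P], [E → . e P], [T → e . D T] }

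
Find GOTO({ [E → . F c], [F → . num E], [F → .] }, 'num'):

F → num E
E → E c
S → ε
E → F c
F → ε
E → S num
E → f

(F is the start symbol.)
GOTO(I, 'num') = CLOSURE({ [A → αX.β] : [A → α.Xβ] ∈ I, X = 'num' })

Items with dot before 'num', with the dot advanced:
  [F → . num E] → [F → num . E]
Closure of the advanced items:
  [F → num . E] has the dot before E: add [E → . E c], [E → . F c], [E → . S num], [E → . f]
  [E → . F c] has the dot before F: add [F → . num E], [F → .]
  [E → . S num] has the dot before S: add [S → .]

GOTO = { [E → . E c], [E → . F c], [E → . S num], [E → . f], [F → . num E], [F → .], [F → num . E], [S → .] }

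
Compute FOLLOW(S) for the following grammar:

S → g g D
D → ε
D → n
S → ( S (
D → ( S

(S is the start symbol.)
{ $, '(' }

To compute FOLLOW(S), find every occurrence of S on a right-hand side N → α S β: add FIRST(β) \ {ε}, and if β is empty or nullable also add FOLLOW(N). Iterate to a fixed point.

S is the start symbol, so $ ∈ FOLLOW(S).
In S → ( S (: S is followed by '(', add FIRST('(') \ {ε} = { '(' }
In D → ( S: S is at the end, add FOLLOW(D)

The FOLLOW sets referred to above (computed the same way, to a fixed point):
  FOLLOW(D) = { $, '(' }

Taking the union: FOLLOW(S) = { $, '(' }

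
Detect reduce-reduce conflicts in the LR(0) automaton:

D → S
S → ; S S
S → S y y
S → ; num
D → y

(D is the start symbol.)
No reduce-reduce conflicts

A reduce-reduce conflict occurs when an LR(0) state has two complete items [A → α .] and [B → β .] — both call for a reduction, and with no lookahead the parser cannot choose between them.

Augment with D' → D and build the canonical LR(0) collection (I0 = CLOSURE({[D' → . D]}), then GOTO on every symbol after a dot until no new states appear). It has 10 states:
  I0: { [D → . S], [D → . y], [D' → . D], [S → . ; S S], [S → . ; num], [S → . S y y] }  — shift
  I1: { [S → . ; S S], [S → . ; num], [S → . S y y], [S → ; . S S], [S → ; . num] }  — shift
  I2: { [D' → D .] }  — accept
  I3: { [D → S .], [S → S . y y] }  — shift, reduce
  I4: { [D → y .] }  — reduce
  I5: { [S → S y . y] }  — shift
  I6: { [S → S y y .] }  — reduce
  I7: { [S → . ; S S], [S → . ; num], [S → . S y y], [S → ; S . S], [S → S . y y] }  — shift
  I8: { [S → ; num .] }  — reduce
  I9: { [S → ; S S .], [S → S . y y] }  — shift, reduce

No state contains more than one complete item.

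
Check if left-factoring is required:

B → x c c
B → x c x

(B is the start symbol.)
Yes, B has productions with common prefix 'x c'

Left-factoring is needed when two productions for the same non-terminal
share a common prefix on the right-hand side.

Productions for B:
  B → x c c
  B → x c x

Found common prefix 'x c' in productions for B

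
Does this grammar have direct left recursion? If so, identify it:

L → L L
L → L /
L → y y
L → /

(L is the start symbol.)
L → L L: LEFT RECURSIVE (starts with L)
L → L /: LEFT RECURSIVE (starts with L)
L → y y: starts with y
L → /: starts with '/'

The grammar has direct left recursion on: L.

Answer: Yes, L is left-recursive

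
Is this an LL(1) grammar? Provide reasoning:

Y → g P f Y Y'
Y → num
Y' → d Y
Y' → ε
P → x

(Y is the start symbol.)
A grammar is LL(1) if for each non-terminal N with multiple productions, the predict sets of those productions are pairwise disjoint, where PREDICT(N → α) = (FIRST(α) \ {ε}) ∪ (FOLLOW(N) if α ⇒* ε).

Relevant sets:
  FOLLOW(Y') = { $, 'd' }

For Y:
  PREDICT(Y → g P f Y Y') = { 'g' }
  PREDICT(Y → num) = { 'num' }
For Y':
  PREDICT(Y' → d Y) = { 'd' }
  PREDICT(Y' → ε) = { $, 'd' }
P has a single production, so nothing to check there.

Conflict found: Predict set conflict for Y': { 'd' }
The grammar is NOT LL(1).

Answer: No. Predict set conflict for Y': { 'd' }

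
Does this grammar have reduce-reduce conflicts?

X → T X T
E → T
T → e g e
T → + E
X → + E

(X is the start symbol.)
A reduce-reduce conflict occurs when an LR(0) state has two complete items [A → α .] and [B → β .] — both call for a reduction, and with no lookahead the parser cannot choose between them.

Augment with X' → X and build the canonical LR(0) collection (I0 = CLOSURE({[X' → . X]}), then GOTO on every symbol after a dot until no new states appear). It has 13 states:
  I0: { [T → . + E], [T → . e g e], [X → . + E], [X → . T X T], [X' → . X] }  — shift
  I1: { [E → . T], [T → + . E], [T → . + E], [T → . e g e], [X → + . E] }  — shift
  I2: { [T → . + E], [T → . e g e], [X → . + E], [X → . T X T], [X → T . X T] }  — shift
  I3: { [X' → X .] }  — accept
  I4: { [T → e . g e] }  — shift
  I5: { [T → e g . e] }  — shift
  I6: { [T → e g e .] }  — reduce
  I7: { [T → . + E], [T → . e g e], [X → T X . T] }  — shift
  I8: { [E → . T], [T → + . E], [T → . + E], [T → . e g e] }  — shift
  I9: { [X → T X T .] }  — reduce
  I10: { [T → + E .] }  — reduce
  I11: { [E → T .] }  — reduce
  I12: { [T → + E .], [X → + E .] }  — 2 reduces

I12 contains complete items [T → + E .], [X → + E .] — reduce-reduce conflict.

Answer: Yes — I12: [T → + E .] vs [X → + E .]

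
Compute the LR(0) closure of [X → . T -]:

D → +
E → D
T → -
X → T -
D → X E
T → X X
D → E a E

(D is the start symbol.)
{ [T → . -], [T → . X X], [X → . T -] }

To compute CLOSURE, for each item [A → α.Bβ] where B is a non-terminal, add [B → .γ] for all productions B → γ; repeat for the newly added items until nothing changes.

Start with: [X → . T -]
  [X → . T -] has the dot before T: add [T → . -], [T → . X X]
  [T → . X X] has the dot before X: all X-items already present
No further items can be added.

CLOSURE = { [T → . -], [T → . X X], [X → . T -] }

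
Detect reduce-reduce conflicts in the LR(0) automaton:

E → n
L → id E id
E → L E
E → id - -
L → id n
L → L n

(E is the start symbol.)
A reduce-reduce conflict occurs when an LR(0) state has two complete items [A → α .] and [B → β .] — both call for a reduction, and with no lookahead the parser cannot choose between them.

Augment with E' → E and build the canonical LR(0) collection (I0 = CLOSURE({[E' → . E]}), then GOTO on every symbol after a dot until no new states appear). It has 12 states:
  I0: { [E → . L E], [E → . id - -], [E → . n], [E' → . E], [L → . L n], [L → . id E id], [L → . id n] }  — shift
  I1: { [E' → E .] }  — accept
  I2: { [E → . L E], [E → . id - -], [E → . n], [E → L . E], [L → . L n], [L → . id E id], [L → . id n], [L → L . n] }  — shift
  I3: { [E → . L E], [E → . id - -], [E → . n], [E → id . - -], [L → . L n], [L → . id E id], [L → . id n], [L → id . E id], [L → id . n] }  — shift
  I4: { [E → n .] }  — reduce
  I5: { [E → id - . -] }  — shift
  I6: { [L → id E . id] }  — shift
  I7: { [E → n .], [L → id n .] }  — 2 reduces
  I8: { [L → id E id .] }  — reduce
  I9: { [E → id - - .] }  — reduce
  I10: { [E → L E .] }  — reduce
  I11: { [E → n .], [L → L n .] }  — 2 reduces

I7 contains complete items [E → n .], [L → id n .] — reduce-reduce conflict.
I11 contains complete items [E → n .], [L → L n .] — reduce-reduce conflict.

Answer: Yes — I7: [E → n .] vs [L → id n .]; I11: [E → n .] vs [L → L n .]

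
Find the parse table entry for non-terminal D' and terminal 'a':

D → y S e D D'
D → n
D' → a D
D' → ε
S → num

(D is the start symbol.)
To find M[D', 'a'], we find productions for D' where 'a' is in the predict set (PREDICT(N → α) = (FIRST(α) \ {ε}) ∪ (FOLLOW(N) if α ⇒* ε)).

Relevant sets:
  FOLLOW(D') = { $, 'a' }

D' → a D: PREDICT = { 'a' }
  'a' is in predict set, so this production goes in M[D', 'a']
D' → ε: PREDICT = { $, 'a' }
  'a' is in predict set, so this production goes in M[D', 'a']

M[D', 'a'] = D' → a D, D' → ε  (a multiply-defined cell — the grammar is not LL(1))

Answer: D' → a D, D' → ε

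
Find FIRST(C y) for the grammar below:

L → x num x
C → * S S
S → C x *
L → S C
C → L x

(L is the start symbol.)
FIRST sets of the non-terminals involved (from the grammar, by fixed-point iteration):
  FIRST(C) = { '*', 'x' }

To compute FIRST(C y), process the symbols left to right:
Symbol C is a non-terminal. Add FIRST(C) \ {ε} = { '*', 'x' }
C is not nullable (ε ∉ FIRST(C)), so stop here.
FIRST(C y) = { '*', 'x' }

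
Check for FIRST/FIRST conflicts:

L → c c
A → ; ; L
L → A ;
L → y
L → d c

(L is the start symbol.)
A FIRST/FIRST conflict occurs when two productions N → α and N → β for the same non-terminal have FIRST(α) ∩ FIRST(β) ≠ ∅ (with ε ∈ FIRST of a nullable right-hand side, so two nullable alternatives also conflict).

FIRST sets of the non-terminals at (or reachable through a nullable prefix from) the front of some alternative:
  FIRST(A) = { ';' }

Productions for L:
  L → c c: FIRST = { 'c' }
  L → A ;: FIRST = { ';' }
  L → y: FIRST = { 'y' }
  L → d c: FIRST = { 'd' }
A has only one production, so no FIRST/FIRST conflict is possible there.

All alternatives of each non-terminal have pairwise disjoint FIRST sets.

Answer: No FIRST/FIRST conflicts.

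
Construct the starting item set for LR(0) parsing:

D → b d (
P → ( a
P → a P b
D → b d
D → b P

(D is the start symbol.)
{ [D → . b P], [D → . b d (], [D → . b d], [D' → . D] }

First, augment the grammar with D' → D
I₀ = CLOSURE({ [D' → . D] }):
  [D' → . D] has the dot before D: add [D → . b d (], [D → . b d], [D → . b P]
No further items can be added.

I₀ = { [D → . b P], [D → . b d (], [D → . b d], [D' → . D] }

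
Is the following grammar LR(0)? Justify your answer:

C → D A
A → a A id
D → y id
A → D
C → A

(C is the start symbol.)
A grammar is LR(0) if no state in the canonical LR(0) collection has:
  - both a shift item (dot before a terminal) and a complete item (shift-reduce conflict), or
  - two or more complete items (reduce-reduce conflict; the accept item [C' → C .] counts as a complete item here).

Augment with C' → C and build the canonical LR(0) collection (I0 = CLOSURE({[C' → . C]}), then GOTO on every symbol after a dot until no new states appear). It has 11 states:
  I0: { [A → . D], [A → . a A id], [C → . A], [C → . D A], [C' → . C], [D → . y id] }  — shift
  I1: { [C → A .] }  — reduce
  I2: { [C' → C .] }  — accept
  I3: { [A → . D], [A → . a A id], [A → D .], [C → D . A], [D → . y id] }  — shift, reduce
  I4: { [A → . D], [A → . a A id], [A → a . A id], [D → . y id] }  — shift
  I5: { [D → y . id] }  — shift
  I6: { [D → y id .] }  — reduce
  I7: { [A → a A . id] }  — shift
  I8: { [A → D .] }  — reduce
  I9: { [A → a A id .] }  — reduce
  I10: { [C → D A .] }  — reduce

Conflict in state I3:
  Shift-reduce conflict between [A → D .] and [A → . a A id]
So the grammar is NOT LR(0).

Answer: No. Shift-reduce conflict between [A → D .] and [A → . a A id]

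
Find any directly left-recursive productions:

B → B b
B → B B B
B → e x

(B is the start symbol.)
B → B b: LEFT RECURSIVE (starts with B)
B → B B B: LEFT RECURSIVE (starts with B)
B → e x: starts with e

The grammar has direct left recursion on: B.

Answer: Yes, B is left-recursive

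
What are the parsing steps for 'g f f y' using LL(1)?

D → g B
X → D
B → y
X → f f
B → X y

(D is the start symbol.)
Stack is shown with the top on the left.

Stack    Input      Action
--------------------------
D $      g f f y $  output D → g B
g B $    g f f y $  match 'g'
B $      f f y $    output B → X y
X y $    f f y $    output X → f f
f f y $  f f y $    match 'f'
f y $    f y $      match 'f'
y $      y $        match 'y'
$        $          accept

The string is accepted.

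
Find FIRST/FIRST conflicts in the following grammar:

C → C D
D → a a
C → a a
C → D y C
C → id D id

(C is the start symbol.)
A FIRST/FIRST conflict occurs when two productions N → α and N → β for the same non-terminal have FIRST(α) ∩ FIRST(β) ≠ ∅ (with ε ∈ FIRST of a nullable right-hand side, so two nullable alternatives also conflict).

FIRST sets of the non-terminals at (or reachable through a nullable prefix from) the front of some alternative:
  FIRST(C) = { 'a', 'id' }
  FIRST(D) = { 'a' }

Productions for C:
  C → C D: FIRST = { 'a', 'id' }
  C → a a: FIRST = { 'a' }
  C → D y C: FIRST = { 'a' }
  C → id D id: FIRST = { 'id' }
D has only one production, so no FIRST/FIRST conflict is possible there.

Conflict for C: C → C D and C → a a
  Overlap: { 'a' }
Conflict for C: C → C D and C → D y C
  Overlap: { 'a' }
Conflict for C: C → C D and C → id D id
  Overlap: { 'id' }
Conflict for C: C → a a and C → D y C
  Overlap: { 'a' }

Answer: Yes. C → C D / C → a a on { 'a' }; C → C D / C → D y C on { 'a' }; C → C D / C → id D id on { 'id' }; C → a a / C → D y C on { 'a' }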